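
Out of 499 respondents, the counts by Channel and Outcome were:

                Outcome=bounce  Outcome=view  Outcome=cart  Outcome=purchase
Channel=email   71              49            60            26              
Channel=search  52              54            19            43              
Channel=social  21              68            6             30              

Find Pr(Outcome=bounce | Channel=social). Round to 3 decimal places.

Total with Channel=social: 21 + 68 + 6 + 30 = 125.
P(Outcome=bounce | Channel=social) = 21/125 = 0.168.

0.168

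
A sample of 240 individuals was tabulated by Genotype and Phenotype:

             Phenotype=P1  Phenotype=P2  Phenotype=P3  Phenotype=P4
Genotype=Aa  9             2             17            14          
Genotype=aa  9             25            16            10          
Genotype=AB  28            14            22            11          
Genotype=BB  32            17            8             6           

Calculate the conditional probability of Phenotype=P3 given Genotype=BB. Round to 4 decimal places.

0.1270

Total with Genotype=BB: 32 + 17 + 8 + 6 = 63.
P(Phenotype=P3 | Genotype=BB) = 8/63 = 0.1270.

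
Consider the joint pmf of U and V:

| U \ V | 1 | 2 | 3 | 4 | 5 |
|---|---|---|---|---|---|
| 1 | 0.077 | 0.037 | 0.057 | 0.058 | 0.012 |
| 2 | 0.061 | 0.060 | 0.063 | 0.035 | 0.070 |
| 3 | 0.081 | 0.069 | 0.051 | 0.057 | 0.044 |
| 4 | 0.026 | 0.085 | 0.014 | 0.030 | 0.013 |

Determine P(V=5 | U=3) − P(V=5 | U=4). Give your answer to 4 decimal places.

0.0683

P(U=3) = 0.081 + 0.069 + 0.051 + 0.057 + 0.044 = 0.302; P(V=5 | U=3) = 0.044/0.302 = 0.14570.
P(U=4) = 0.026 + 0.085 + 0.014 + 0.030 + 0.013 = 0.168; P(V=5 | U=4) = 0.013/0.168 = 0.07738.
Difference = 0.0683.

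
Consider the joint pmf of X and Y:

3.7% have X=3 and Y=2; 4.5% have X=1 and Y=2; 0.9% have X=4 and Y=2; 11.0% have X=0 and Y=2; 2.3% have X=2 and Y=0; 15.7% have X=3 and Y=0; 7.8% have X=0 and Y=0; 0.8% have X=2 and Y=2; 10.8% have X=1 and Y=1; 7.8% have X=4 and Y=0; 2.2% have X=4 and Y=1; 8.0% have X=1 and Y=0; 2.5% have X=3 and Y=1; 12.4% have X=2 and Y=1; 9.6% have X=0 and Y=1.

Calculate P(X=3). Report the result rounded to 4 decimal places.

P(X=3) = 0.157 + 0.025 + 0.037 = 0.219.

0.2190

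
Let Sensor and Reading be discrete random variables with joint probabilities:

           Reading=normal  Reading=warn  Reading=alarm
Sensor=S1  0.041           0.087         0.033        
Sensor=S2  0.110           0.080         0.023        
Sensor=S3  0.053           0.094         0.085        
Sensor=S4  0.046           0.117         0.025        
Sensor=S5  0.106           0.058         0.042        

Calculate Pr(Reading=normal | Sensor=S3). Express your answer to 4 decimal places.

P(Sensor=S3) = 0.053 + 0.094 + 0.085 = 0.232.
P(Reading=normal | Sensor=S3) = 0.053/0.232 = 0.2284.

0.2284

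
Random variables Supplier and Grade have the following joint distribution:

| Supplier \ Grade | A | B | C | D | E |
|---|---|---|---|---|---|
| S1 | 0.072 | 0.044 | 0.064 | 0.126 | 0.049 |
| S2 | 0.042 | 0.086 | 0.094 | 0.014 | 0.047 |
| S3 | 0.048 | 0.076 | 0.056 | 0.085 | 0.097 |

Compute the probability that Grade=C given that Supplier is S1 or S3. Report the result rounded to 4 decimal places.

0.1674

P(Supplier=S1) = 0.072 + 0.044 + 0.064 + 0.126 + 0.049 = 0.355.
P(Supplier=S3) = 0.048 + 0.076 + 0.056 + 0.085 + 0.097 = 0.362.
P(Supplier ∈ {S1, S3}) = 0.355 + 0.362 = 0.717; P(Grade=C, Supplier ∈ {S1, S3}) = 0.064 + 0.056 = 0.120.
P(Grade=C | Supplier ∈ {S1, S3}) = 0.120/0.717 = 0.1674.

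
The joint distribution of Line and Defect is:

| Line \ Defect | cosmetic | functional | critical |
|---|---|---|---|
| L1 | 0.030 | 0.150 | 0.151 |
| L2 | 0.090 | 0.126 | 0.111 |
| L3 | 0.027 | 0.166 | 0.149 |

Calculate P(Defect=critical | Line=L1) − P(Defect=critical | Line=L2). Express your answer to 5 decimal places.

0.11674

P(Line=L1) = 0.030 + 0.150 + 0.151 = 0.331; P(Defect=critical | Line=L1) = 0.151/0.331 = 0.456193.
P(Line=L2) = 0.090 + 0.126 + 0.111 = 0.327; P(Defect=critical | Line=L2) = 0.111/0.327 = 0.339450.
Difference = 0.11674.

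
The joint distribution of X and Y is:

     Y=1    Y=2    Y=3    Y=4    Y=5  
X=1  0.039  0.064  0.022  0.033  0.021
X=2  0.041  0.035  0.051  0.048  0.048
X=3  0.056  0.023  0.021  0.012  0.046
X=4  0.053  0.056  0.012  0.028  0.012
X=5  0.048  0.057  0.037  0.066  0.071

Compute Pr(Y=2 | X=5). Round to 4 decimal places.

0.2043

P(X=5) = 0.048 + 0.057 + 0.037 + 0.066 + 0.071 = 0.279.
P(Y=2 | X=5) = 0.057/0.279 = 0.2043.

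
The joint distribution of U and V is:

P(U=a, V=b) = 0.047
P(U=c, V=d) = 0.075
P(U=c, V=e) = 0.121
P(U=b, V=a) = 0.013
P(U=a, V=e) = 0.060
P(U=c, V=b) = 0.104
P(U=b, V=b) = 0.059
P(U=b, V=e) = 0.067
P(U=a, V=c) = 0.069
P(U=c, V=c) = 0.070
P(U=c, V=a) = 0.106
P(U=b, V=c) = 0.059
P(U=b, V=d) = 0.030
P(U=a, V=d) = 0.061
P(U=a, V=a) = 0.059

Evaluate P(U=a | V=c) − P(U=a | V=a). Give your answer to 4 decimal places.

0.0170

P(V=c) = 0.069 + 0.059 + 0.070 = 0.198; P(U=a | V=c) = 0.069/0.198 = 0.34848.
P(V=a) = 0.059 + 0.013 + 0.106 = 0.178; P(U=a | V=a) = 0.059/0.178 = 0.33146.
Difference = 0.0170.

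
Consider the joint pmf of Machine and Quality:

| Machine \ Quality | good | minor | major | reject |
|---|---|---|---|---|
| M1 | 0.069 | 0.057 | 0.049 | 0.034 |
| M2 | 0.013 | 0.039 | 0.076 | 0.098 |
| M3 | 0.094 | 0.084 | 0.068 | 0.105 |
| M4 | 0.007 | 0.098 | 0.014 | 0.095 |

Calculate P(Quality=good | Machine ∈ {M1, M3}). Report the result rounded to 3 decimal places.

P(Machine=M1) = 0.069 + 0.057 + 0.049 + 0.034 = 0.209.
P(Machine=M3) = 0.094 + 0.084 + 0.068 + 0.105 = 0.351.
P(Machine ∈ {M1, M3}) = 0.209 + 0.351 = 0.560; P(Quality=good, Machine ∈ {M1, M3}) = 0.069 + 0.094 = 0.163.
P(Quality=good | Machine ∈ {M1, M3}) = 0.163/0.560 = 0.291.

0.291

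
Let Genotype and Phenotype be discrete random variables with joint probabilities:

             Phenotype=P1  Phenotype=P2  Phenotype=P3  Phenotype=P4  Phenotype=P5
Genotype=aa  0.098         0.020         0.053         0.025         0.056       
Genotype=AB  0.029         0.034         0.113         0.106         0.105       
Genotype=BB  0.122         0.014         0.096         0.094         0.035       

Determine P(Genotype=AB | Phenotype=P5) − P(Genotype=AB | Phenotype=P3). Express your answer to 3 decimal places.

0.104

P(Phenotype=P5) = 0.056 + 0.105 + 0.035 = 0.196; P(Genotype=AB | Phenotype=P5) = 0.105/0.196 = 0.5357.
P(Phenotype=P3) = 0.053 + 0.113 + 0.096 = 0.262; P(Genotype=AB | Phenotype=P3) = 0.113/0.262 = 0.4313.
Difference = 0.104.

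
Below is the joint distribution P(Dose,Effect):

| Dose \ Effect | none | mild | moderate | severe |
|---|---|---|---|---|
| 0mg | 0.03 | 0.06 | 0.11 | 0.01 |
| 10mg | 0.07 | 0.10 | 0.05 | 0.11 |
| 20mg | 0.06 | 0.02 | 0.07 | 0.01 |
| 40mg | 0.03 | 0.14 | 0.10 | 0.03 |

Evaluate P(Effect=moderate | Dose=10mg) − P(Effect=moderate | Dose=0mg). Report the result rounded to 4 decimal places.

-0.3723

P(Dose=10mg) = 0.07 + 0.10 + 0.05 + 0.11 = 0.33; P(Effect=moderate | Dose=10mg) = 0.05/0.33 = 0.15152.
P(Dose=0mg) = 0.03 + 0.06 + 0.11 + 0.01 = 0.21; P(Effect=moderate | Dose=0mg) = 0.11/0.21 = 0.52381.
Difference = -0.3723.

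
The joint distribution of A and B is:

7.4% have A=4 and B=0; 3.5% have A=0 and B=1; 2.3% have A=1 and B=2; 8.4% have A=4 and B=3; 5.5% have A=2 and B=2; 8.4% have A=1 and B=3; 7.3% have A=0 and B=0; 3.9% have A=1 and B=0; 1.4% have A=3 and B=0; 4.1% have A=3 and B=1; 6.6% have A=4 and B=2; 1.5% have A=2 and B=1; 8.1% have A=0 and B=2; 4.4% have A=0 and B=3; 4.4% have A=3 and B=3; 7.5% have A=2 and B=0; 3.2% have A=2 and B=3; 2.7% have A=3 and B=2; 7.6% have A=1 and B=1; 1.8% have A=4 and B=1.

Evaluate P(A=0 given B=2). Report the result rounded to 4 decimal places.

0.3214

P(B=2) = 0.081 + 0.023 + 0.055 + 0.027 + 0.066 = 0.252.
P(A=0 | B=2) = 0.081/0.252 = 0.3214.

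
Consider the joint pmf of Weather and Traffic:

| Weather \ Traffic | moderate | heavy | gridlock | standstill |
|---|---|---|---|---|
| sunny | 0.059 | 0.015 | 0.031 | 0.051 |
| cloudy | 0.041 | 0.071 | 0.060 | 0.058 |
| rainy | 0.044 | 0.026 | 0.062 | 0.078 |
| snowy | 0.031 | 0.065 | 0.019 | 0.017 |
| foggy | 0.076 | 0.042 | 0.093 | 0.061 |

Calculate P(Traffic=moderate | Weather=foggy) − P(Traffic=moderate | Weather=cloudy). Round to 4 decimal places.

0.1012

P(Weather=foggy) = 0.076 + 0.042 + 0.093 + 0.061 = 0.272; P(Traffic=moderate | Weather=foggy) = 0.076/0.272 = 0.27941.
P(Weather=cloudy) = 0.041 + 0.071 + 0.060 + 0.058 = 0.230; P(Traffic=moderate | Weather=cloudy) = 0.041/0.230 = 0.17826.
Difference = 0.1012.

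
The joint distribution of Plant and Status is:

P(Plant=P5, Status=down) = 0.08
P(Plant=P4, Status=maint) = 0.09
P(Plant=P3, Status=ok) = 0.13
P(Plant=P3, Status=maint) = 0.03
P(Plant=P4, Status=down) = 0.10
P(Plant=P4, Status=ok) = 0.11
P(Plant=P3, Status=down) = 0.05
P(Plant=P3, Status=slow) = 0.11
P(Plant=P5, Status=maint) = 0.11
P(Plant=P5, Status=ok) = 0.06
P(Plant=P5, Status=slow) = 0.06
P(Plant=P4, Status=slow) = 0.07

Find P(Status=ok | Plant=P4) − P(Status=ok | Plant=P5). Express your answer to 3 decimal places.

P(Plant=P4) = 0.11 + 0.07 + 0.10 + 0.09 = 0.37; P(Status=ok | Plant=P4) = 0.11/0.37 = 0.2973.
P(Plant=P5) = 0.06 + 0.06 + 0.08 + 0.11 = 0.31; P(Status=ok | Plant=P5) = 0.06/0.31 = 0.1935.
Difference = 0.104.

0.104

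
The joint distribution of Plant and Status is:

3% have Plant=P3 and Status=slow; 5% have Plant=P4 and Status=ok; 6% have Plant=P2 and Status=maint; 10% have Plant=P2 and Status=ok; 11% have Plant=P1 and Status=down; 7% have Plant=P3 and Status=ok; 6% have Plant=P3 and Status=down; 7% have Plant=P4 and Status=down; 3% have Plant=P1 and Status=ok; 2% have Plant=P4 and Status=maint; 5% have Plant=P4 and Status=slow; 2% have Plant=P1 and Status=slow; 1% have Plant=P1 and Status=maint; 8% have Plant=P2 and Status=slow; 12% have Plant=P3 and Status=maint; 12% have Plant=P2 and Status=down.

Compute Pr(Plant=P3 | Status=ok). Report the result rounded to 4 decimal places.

P(Status=ok) = 0.03 + 0.10 + 0.07 + 0.05 = 0.25.
P(Plant=P3 | Status=ok) = 0.07/0.25 = 0.2800.

0.2800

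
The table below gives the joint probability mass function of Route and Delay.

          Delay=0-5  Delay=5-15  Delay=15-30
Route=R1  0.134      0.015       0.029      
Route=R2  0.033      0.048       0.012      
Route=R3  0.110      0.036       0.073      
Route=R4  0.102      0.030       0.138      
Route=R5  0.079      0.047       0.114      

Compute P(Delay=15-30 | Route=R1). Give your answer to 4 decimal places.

0.1629

P(Route=R1) = 0.134 + 0.015 + 0.029 = 0.178.
P(Delay=15-30 | Route=R1) = 0.029/0.178 = 0.1629.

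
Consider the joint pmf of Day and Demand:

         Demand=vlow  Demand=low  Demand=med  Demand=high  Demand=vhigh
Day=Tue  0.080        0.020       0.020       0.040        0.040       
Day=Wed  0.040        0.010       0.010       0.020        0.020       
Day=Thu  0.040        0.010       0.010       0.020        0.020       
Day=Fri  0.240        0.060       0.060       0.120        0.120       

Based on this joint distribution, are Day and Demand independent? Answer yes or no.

Every cell satisfies P(Day,Demand) = P(Day)·P(Demand). For instance P(Day=Wed) = 0.100, P(Demand=vlow) = 0.400, and 0.100×0.400 = 0.040 matches the joint entry. So Day and Demand are independent.

yes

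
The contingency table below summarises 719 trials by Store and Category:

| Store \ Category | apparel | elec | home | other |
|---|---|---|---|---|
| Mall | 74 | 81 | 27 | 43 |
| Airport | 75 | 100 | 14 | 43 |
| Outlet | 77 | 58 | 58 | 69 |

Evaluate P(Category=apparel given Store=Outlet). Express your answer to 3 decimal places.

0.294

Total with Store=Outlet: 77 + 58 + 58 + 69 = 262.
P(Category=apparel | Store=Outlet) = 77/262 = 0.294.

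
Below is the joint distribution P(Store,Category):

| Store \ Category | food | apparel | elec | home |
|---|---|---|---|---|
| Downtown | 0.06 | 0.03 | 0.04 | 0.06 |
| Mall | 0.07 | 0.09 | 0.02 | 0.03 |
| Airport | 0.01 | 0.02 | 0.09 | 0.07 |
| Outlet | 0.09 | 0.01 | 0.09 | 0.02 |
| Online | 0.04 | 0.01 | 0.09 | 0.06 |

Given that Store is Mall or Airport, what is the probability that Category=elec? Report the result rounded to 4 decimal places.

P(Store=Mall) = 0.07 + 0.09 + 0.02 + 0.03 = 0.21.
P(Store=Airport) = 0.01 + 0.02 + 0.09 + 0.07 = 0.19.
P(Store ∈ {Mall, Airport}) = 0.21 + 0.19 = 0.40; P(Category=elec, Store ∈ {Mall, Airport}) = 0.02 + 0.09 = 0.11.
P(Category=elec | Store ∈ {Mall, Airport}) = 0.11/0.40 = 0.2750.

0.2750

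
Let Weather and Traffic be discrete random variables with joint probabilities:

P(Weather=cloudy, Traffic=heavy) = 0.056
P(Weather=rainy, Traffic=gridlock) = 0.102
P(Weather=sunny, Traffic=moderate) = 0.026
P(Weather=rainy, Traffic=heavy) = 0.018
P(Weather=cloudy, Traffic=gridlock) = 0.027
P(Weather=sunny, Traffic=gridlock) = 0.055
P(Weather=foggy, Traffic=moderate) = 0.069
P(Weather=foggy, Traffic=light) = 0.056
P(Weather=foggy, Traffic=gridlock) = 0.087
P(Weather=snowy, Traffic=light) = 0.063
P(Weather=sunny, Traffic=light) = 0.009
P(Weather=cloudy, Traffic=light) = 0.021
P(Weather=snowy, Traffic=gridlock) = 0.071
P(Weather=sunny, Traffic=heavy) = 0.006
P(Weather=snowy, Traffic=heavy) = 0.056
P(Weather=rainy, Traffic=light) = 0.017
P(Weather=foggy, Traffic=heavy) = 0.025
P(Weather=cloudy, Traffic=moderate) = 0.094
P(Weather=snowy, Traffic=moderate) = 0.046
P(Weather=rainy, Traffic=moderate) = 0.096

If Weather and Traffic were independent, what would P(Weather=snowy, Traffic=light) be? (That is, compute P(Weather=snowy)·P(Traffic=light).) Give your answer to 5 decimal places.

0.03918

P(Weather=snowy) = 0.063 + 0.046 + 0.056 + 0.071 = 0.236.
P(Traffic=light) = 0.009 + 0.021 + 0.017 + 0.063 + 0.056 = 0.166.
Product: 0.236 × 0.166 = 0.03918.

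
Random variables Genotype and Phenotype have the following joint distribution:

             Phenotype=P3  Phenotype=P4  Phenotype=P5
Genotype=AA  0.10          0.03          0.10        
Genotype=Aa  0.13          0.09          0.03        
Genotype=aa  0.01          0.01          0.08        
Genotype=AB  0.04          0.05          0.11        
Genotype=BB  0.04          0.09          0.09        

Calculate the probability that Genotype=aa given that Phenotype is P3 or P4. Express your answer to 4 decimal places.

P(Phenotype=P3) = 0.10 + 0.13 + 0.01 + 0.04 + 0.04 = 0.32.
P(Phenotype=P4) = 0.03 + 0.09 + 0.01 + 0.05 + 0.09 = 0.27.
P(Phenotype ∈ {P3, P4}) = 0.32 + 0.27 = 0.59; P(Genotype=aa, Phenotype ∈ {P3, P4}) = 0.01 + 0.01 = 0.02.
P(Genotype=aa | Phenotype ∈ {P3, P4}) = 0.02/0.59 = 0.0339.

0.0339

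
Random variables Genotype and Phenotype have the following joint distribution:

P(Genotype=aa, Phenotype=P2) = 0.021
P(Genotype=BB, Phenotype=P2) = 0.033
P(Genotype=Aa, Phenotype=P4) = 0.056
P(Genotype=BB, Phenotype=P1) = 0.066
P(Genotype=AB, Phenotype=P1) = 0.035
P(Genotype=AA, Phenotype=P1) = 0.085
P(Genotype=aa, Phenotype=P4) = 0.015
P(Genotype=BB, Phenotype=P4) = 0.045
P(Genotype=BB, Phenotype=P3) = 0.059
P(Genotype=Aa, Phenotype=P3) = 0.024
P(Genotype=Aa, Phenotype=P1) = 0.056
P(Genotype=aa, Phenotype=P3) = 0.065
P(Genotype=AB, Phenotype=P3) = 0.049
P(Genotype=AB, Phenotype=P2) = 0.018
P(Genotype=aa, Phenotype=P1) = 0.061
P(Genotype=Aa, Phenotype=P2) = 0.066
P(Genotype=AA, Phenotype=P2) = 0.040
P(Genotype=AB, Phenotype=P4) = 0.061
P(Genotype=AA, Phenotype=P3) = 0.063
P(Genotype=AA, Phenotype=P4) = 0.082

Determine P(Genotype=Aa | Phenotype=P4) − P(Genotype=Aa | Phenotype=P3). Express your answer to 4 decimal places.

P(Phenotype=P4) = 0.082 + 0.056 + 0.015 + 0.061 + 0.045 = 0.259; P(Genotype=Aa | Phenotype=P4) = 0.056/0.259 = 0.21622.
P(Phenotype=P3) = 0.063 + 0.024 + 0.065 + 0.049 + 0.059 = 0.260; P(Genotype=Aa | Phenotype=P3) = 0.024/0.260 = 0.09231.
Difference = 0.1239.

0.1239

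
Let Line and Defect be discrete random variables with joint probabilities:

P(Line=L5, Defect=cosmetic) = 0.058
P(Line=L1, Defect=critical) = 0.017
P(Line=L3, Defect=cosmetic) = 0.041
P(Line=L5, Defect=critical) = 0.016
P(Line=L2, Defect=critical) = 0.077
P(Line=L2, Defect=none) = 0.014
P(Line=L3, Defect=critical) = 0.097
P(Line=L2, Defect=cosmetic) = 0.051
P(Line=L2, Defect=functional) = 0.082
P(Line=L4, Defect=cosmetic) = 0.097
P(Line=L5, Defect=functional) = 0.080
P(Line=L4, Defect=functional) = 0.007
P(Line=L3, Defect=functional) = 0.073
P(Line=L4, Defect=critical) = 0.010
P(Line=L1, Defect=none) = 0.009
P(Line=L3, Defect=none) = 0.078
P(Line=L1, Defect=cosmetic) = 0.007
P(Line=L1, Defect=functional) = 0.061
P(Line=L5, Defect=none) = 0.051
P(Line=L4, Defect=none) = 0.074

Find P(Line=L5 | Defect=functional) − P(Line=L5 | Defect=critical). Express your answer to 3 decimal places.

P(Defect=functional) = 0.061 + 0.082 + 0.073 + 0.007 + 0.080 = 0.303; P(Line=L5 | Defect=functional) = 0.080/0.303 = 0.2640.
P(Defect=critical) = 0.017 + 0.077 + 0.097 + 0.010 + 0.016 = 0.217; P(Line=L5 | Defect=critical) = 0.016/0.217 = 0.0737.
Difference = 0.190.

0.190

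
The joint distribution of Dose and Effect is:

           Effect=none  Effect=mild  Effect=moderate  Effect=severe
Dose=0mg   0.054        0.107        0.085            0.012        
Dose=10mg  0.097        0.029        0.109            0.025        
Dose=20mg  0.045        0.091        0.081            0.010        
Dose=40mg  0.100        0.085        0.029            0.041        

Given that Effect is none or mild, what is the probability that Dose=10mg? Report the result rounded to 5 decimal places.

0.20724

P(Effect=none) = 0.054 + 0.097 + 0.045 + 0.100 = 0.296.
P(Effect=mild) = 0.107 + 0.029 + 0.091 + 0.085 = 0.312.
P(Effect ∈ {none, mild}) = 0.296 + 0.312 = 0.608; P(Dose=10mg, Effect ∈ {none, mild}) = 0.097 + 0.029 = 0.126.
P(Dose=10mg | Effect ∈ {none, mild}) = 0.126/0.608 = 0.20724.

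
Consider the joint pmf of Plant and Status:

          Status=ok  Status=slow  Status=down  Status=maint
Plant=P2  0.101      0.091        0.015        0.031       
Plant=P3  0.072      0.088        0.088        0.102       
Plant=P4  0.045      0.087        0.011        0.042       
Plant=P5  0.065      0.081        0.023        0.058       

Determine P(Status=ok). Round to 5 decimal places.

P(Status=ok) = 0.101 + 0.072 + 0.045 + 0.065 = 0.283.

0.28300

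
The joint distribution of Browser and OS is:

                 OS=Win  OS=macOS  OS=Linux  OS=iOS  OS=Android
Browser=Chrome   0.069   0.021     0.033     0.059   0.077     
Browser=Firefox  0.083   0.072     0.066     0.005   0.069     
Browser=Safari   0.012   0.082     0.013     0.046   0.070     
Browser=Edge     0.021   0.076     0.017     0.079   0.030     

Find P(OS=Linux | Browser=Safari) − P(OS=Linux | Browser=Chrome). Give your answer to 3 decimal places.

P(Browser=Safari) = 0.012 + 0.082 + 0.013 + 0.046 + 0.070 = 0.223; P(OS=Linux | Browser=Safari) = 0.013/0.223 = 0.0583.
P(Browser=Chrome) = 0.069 + 0.021 + 0.033 + 0.059 + 0.077 = 0.259; P(OS=Linux | Browser=Chrome) = 0.033/0.259 = 0.1274.
Difference = -0.069.

-0.069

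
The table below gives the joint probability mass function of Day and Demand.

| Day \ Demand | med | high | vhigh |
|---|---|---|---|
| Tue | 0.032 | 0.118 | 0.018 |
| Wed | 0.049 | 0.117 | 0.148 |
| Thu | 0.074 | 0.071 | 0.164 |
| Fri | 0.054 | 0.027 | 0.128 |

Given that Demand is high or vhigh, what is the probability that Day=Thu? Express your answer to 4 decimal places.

0.2971

P(Demand=high) = 0.118 + 0.117 + 0.071 + 0.027 = 0.333.
P(Demand=vhigh) = 0.018 + 0.148 + 0.164 + 0.128 = 0.458.
P(Demand ∈ {high, vhigh}) = 0.333 + 0.458 = 0.791; P(Day=Thu, Demand ∈ {high, vhigh}) = 0.071 + 0.164 = 0.235.
P(Day=Thu | Demand ∈ {high, vhigh}) = 0.235/0.791 = 0.2971.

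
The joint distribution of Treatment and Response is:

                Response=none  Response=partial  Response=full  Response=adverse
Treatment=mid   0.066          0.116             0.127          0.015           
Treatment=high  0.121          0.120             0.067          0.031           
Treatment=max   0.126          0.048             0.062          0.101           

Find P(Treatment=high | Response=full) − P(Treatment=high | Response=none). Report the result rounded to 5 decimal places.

-0.12486

P(Response=full) = 0.127 + 0.067 + 0.062 = 0.256; P(Treatment=high | Response=full) = 0.067/0.256 = 0.261719.
P(Response=none) = 0.066 + 0.121 + 0.126 = 0.313; P(Treatment=high | Response=none) = 0.121/0.313 = 0.386581.
Difference = -0.12486.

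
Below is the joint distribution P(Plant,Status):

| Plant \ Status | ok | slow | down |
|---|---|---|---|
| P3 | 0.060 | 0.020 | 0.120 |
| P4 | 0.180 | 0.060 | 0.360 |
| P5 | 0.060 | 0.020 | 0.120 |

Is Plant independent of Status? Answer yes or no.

yes

Every cell satisfies P(Plant,Status) = P(Plant)·P(Status). For instance P(Plant=P4) = 0.600, P(Status=down) = 0.600, and 0.600×0.600 = 0.360 matches the joint entry. So Plant and Status are independent.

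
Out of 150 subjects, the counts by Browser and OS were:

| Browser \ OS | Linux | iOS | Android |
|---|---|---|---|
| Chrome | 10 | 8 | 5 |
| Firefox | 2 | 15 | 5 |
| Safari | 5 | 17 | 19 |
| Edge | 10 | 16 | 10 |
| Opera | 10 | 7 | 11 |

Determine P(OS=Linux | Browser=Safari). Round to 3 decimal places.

Total with Browser=Safari: 5 + 17 + 19 = 41.
P(OS=Linux | Browser=Safari) = 5/41 = 0.122.

0.122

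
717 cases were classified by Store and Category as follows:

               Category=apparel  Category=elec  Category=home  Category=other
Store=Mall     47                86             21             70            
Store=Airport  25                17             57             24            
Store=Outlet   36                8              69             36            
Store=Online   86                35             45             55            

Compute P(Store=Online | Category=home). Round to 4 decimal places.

0.2344

Total with Category=home: 21 + 57 + 69 + 45 = 192.
P(Store=Online | Category=home) = 45/192 = 0.2344.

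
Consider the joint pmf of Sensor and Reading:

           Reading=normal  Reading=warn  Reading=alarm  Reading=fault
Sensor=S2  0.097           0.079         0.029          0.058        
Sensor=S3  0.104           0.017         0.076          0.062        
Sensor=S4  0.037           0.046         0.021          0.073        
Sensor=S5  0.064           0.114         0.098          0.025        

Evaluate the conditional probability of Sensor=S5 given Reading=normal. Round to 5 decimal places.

0.21192

P(Reading=normal) = 0.097 + 0.104 + 0.037 + 0.064 = 0.302.
P(Sensor=S5 | Reading=normal) = 0.064/0.302 = 0.21192.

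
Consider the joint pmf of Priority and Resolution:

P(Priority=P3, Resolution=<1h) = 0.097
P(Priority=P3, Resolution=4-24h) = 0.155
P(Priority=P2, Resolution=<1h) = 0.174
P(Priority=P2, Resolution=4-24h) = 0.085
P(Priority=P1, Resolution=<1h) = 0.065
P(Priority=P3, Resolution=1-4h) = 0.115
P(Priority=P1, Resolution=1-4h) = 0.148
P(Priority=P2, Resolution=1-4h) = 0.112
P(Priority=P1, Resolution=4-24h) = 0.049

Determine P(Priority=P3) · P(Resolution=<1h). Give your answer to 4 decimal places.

P(Priority=P3) = 0.097 + 0.115 + 0.155 = 0.367.
P(Resolution=<1h) = 0.065 + 0.174 + 0.097 = 0.336.
Product: 0.367 × 0.336 = 0.1233.

0.1233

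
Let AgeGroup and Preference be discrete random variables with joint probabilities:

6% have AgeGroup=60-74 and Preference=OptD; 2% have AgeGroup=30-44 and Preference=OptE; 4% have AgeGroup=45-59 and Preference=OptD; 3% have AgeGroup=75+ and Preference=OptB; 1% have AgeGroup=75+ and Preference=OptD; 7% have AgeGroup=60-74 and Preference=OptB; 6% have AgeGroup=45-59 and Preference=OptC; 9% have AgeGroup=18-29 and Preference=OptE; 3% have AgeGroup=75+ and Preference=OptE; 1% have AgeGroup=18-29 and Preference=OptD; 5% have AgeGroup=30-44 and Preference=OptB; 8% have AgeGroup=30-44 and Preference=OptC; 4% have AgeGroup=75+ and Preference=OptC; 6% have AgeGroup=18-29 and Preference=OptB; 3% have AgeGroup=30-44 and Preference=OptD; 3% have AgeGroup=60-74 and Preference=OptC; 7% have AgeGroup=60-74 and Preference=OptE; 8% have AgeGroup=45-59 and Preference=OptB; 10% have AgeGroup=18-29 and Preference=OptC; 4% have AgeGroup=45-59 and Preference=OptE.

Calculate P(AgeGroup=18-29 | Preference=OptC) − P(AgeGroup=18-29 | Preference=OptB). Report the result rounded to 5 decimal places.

0.11568

P(Preference=OptC) = 0.10 + 0.08 + 0.06 + 0.03 + 0.04 = 0.31; P(AgeGroup=18-29 | Preference=OptC) = 0.10/0.31 = 0.322581.
P(Preference=OptB) = 0.06 + 0.05 + 0.08 + 0.07 + 0.03 = 0.29; P(AgeGroup=18-29 | Preference=OptB) = 0.06/0.29 = 0.206897.
Difference = 0.11568.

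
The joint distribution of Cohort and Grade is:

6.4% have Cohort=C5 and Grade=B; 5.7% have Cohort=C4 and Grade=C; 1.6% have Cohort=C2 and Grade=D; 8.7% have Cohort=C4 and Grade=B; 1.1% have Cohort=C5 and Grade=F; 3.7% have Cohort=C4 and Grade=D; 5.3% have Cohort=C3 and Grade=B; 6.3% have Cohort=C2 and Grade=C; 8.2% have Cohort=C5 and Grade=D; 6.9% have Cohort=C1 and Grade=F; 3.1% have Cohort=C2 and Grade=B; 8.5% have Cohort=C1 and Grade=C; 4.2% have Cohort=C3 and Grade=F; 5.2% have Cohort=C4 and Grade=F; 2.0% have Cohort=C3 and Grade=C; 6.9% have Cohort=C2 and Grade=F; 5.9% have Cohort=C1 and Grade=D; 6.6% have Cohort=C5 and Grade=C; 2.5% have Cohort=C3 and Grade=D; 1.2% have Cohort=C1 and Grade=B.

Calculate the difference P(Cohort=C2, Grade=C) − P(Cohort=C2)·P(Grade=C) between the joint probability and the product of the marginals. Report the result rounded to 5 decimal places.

0.01091

P(Cohort=C2) = 0.031 + 0.063 + 0.016 + 0.069 = 0.179.
P(Grade=C) = 0.085 + 0.063 + 0.020 + 0.057 + 0.066 = 0.291.
P(Cohort=C2, Grade=C) − P(Cohort=C2)P(Grade=C) = 0.063 − 0.179×0.291 = 0.01091.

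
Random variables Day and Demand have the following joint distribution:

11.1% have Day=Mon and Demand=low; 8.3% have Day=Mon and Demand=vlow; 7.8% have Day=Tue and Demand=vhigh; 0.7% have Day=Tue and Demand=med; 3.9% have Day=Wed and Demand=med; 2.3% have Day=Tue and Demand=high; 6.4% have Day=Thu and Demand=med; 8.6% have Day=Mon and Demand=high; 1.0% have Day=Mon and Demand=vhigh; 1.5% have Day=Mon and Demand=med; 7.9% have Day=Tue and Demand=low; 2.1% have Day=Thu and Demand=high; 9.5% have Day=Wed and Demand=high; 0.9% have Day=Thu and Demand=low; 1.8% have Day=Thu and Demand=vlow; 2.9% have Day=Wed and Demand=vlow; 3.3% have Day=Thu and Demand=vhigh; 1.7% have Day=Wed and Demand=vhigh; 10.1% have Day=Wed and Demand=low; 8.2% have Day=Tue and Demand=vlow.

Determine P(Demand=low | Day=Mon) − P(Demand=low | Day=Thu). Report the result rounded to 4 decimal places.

P(Day=Mon) = 0.083 + 0.111 + 0.015 + 0.086 + 0.010 = 0.305; P(Demand=low | Day=Mon) = 0.111/0.305 = 0.36393.
P(Day=Thu) = 0.018 + 0.009 + 0.064 + 0.021 + 0.033 = 0.145; P(Demand=low | Day=Thu) = 0.009/0.145 = 0.06207.
Difference = 0.3019.

0.3019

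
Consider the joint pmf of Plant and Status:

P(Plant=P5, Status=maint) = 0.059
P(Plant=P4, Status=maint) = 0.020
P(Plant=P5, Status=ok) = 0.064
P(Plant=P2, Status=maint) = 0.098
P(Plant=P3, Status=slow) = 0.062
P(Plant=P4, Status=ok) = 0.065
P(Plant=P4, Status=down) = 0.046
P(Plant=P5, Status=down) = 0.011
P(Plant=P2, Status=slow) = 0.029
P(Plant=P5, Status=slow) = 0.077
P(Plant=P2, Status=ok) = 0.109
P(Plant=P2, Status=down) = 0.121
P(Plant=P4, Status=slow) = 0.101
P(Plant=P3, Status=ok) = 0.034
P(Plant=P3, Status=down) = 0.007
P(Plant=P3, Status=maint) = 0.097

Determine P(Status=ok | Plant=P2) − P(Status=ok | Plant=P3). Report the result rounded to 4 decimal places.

0.1353

P(Plant=P2) = 0.109 + 0.029 + 0.121 + 0.098 = 0.357; P(Status=ok | Plant=P2) = 0.109/0.357 = 0.30532.
P(Plant=P3) = 0.034 + 0.062 + 0.007 + 0.097 = 0.200; P(Status=ok | Plant=P3) = 0.034/0.200 = 0.17000.
Difference = 0.1353.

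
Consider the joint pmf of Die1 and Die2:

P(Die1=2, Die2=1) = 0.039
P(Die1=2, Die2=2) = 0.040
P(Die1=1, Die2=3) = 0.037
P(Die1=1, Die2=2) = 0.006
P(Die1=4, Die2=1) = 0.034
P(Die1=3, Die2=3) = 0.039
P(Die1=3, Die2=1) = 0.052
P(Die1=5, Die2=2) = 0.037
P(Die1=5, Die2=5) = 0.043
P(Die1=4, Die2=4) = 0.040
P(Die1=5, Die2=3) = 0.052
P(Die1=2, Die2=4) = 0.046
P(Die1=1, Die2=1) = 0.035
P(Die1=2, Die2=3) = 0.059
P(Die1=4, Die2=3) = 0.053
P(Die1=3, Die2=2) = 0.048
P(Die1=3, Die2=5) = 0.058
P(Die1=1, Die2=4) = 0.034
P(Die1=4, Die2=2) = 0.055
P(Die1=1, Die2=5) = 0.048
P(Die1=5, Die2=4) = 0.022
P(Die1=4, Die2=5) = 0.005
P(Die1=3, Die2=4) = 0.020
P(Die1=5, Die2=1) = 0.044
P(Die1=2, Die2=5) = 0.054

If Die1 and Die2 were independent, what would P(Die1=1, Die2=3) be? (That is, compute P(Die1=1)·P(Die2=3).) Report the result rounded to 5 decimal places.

P(Die1=1) = 0.035 + 0.006 + 0.037 + 0.034 + 0.048 = 0.160.
P(Die2=3) = 0.037 + 0.059 + 0.039 + 0.053 + 0.052 = 0.240.
Product: 0.160 × 0.240 = 0.03840.

0.03840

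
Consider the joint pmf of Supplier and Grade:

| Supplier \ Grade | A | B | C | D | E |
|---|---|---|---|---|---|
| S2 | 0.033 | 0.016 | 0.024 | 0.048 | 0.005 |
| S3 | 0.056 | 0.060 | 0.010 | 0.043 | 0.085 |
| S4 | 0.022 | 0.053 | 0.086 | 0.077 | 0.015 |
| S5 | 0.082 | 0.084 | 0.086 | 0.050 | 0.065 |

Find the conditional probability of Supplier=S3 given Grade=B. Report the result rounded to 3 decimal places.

0.282

P(Grade=B) = 0.016 + 0.060 + 0.053 + 0.084 = 0.213.
P(Supplier=S3 | Grade=B) = 0.060/0.213 = 0.282.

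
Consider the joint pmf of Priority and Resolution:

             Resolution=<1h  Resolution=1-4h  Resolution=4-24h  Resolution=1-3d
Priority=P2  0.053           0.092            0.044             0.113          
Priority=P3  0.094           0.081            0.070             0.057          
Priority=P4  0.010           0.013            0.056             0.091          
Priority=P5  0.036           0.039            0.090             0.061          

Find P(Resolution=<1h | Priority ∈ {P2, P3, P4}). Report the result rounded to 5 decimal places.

0.20284

P(Priority=P2) = 0.053 + 0.092 + 0.044 + 0.113 = 0.302.
P(Priority=P3) = 0.094 + 0.081 + 0.070 + 0.057 = 0.302.
P(Priority=P4) = 0.010 + 0.013 + 0.056 + 0.091 = 0.170.
P(Priority ∈ {P2, P3, P4}) = 0.302 + 0.302 + 0.170 = 0.774; P(Resolution=<1h, Priority ∈ {P2, P3, P4}) = 0.053 + 0.094 + 0.010 = 0.157.
P(Resolution=<1h | Priority ∈ {P2, P3, P4}) = 0.157/0.774 = 0.20284.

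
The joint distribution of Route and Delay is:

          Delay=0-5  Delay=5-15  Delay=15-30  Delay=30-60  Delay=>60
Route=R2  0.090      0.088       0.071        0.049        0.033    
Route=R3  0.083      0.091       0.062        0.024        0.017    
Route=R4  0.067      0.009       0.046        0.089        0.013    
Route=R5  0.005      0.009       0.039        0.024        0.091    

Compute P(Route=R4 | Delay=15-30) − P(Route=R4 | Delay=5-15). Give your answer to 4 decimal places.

P(Delay=15-30) = 0.071 + 0.062 + 0.046 + 0.039 = 0.218; P(Route=R4 | Delay=15-30) = 0.046/0.218 = 0.21101.
P(Delay=5-15) = 0.088 + 0.091 + 0.009 + 0.009 = 0.197; P(Route=R4 | Delay=5-15) = 0.009/0.197 = 0.04569.
Difference = 0.1653.

0.1653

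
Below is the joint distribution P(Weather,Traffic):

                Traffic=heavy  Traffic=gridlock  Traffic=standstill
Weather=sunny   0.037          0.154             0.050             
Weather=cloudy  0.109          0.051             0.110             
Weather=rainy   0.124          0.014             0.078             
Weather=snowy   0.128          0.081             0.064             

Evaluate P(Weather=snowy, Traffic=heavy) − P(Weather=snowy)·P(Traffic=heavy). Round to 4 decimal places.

0.0193

P(Weather=snowy) = 0.128 + 0.081 + 0.064 = 0.273.
P(Traffic=heavy) = 0.037 + 0.109 + 0.124 + 0.128 = 0.398.
P(Weather=snowy, Traffic=heavy) − P(Weather=snowy)P(Traffic=heavy) = 0.128 − 0.273×0.398 = 0.0193.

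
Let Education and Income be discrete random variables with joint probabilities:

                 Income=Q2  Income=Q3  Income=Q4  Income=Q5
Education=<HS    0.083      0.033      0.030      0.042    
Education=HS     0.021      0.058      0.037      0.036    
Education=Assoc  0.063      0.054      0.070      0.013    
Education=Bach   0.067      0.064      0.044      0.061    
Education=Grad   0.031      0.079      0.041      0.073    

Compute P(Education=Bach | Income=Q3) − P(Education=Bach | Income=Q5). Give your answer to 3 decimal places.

P(Income=Q3) = 0.033 + 0.058 + 0.054 + 0.064 + 0.079 = 0.288; P(Education=Bach | Income=Q3) = 0.064/0.288 = 0.2222.
P(Income=Q5) = 0.042 + 0.036 + 0.013 + 0.061 + 0.073 = 0.225; P(Education=Bach | Income=Q5) = 0.061/0.225 = 0.2711.
Difference = -0.049.

-0.049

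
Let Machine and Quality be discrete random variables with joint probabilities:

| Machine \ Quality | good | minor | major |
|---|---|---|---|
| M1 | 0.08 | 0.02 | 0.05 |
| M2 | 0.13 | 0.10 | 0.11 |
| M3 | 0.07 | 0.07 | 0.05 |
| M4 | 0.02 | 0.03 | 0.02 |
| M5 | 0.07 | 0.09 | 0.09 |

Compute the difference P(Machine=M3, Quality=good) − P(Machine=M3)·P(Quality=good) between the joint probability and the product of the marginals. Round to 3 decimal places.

-0.000

P(Machine=M3) = 0.07 + 0.07 + 0.05 = 0.19.
P(Quality=good) = 0.08 + 0.13 + 0.07 + 0.02 + 0.07 = 0.37.
P(Machine=M3, Quality=good) − P(Machine=M3)P(Quality=good) = 0.07 − 0.19×0.37 = -0.000.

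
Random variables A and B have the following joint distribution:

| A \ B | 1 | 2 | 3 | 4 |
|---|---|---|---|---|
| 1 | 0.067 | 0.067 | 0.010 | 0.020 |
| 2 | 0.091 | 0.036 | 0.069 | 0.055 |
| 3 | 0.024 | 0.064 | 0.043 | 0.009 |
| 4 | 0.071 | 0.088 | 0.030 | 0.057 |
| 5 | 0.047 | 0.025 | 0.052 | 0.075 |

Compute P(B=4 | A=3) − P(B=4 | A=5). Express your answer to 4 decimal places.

-0.3126

P(A=3) = 0.024 + 0.064 + 0.043 + 0.009 = 0.140; P(B=4 | A=3) = 0.009/0.140 = 0.06429.
P(A=5) = 0.047 + 0.025 + 0.052 + 0.075 = 0.199; P(B=4 | A=5) = 0.075/0.199 = 0.37688.
Difference = -0.3126.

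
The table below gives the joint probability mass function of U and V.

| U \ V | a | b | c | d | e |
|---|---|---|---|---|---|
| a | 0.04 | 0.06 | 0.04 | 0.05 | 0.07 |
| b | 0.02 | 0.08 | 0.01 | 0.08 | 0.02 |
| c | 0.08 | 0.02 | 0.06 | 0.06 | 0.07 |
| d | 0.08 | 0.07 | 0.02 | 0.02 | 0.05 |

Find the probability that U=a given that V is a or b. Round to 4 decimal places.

0.2222

P(V=a) = 0.04 + 0.02 + 0.08 + 0.08 = 0.22.
P(V=b) = 0.06 + 0.08 + 0.02 + 0.07 = 0.23.
P(V ∈ {a, b}) = 0.22 + 0.23 = 0.45; P(U=a, V ∈ {a, b}) = 0.04 + 0.06 = 0.10.
P(U=a | V ∈ {a, b}) = 0.10/0.45 = 0.2222.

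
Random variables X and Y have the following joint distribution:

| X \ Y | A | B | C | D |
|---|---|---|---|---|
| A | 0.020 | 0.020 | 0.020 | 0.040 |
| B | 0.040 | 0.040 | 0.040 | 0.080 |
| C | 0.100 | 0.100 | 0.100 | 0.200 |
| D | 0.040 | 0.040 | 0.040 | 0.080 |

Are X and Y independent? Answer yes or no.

Every cell satisfies P(X,Y) = P(X)·P(Y). For instance P(X=B) = 0.200, P(Y=B) = 0.200, and 0.200×0.200 = 0.040 matches the joint entry. So X and Y are independent.

yes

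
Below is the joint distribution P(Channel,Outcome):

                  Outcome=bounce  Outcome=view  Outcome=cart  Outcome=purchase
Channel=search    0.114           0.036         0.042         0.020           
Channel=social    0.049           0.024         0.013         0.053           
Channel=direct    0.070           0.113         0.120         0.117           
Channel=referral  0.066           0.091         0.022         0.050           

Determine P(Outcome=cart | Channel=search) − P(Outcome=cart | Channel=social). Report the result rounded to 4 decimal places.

0.1046

P(Channel=search) = 0.114 + 0.036 + 0.042 + 0.020 = 0.212; P(Outcome=cart | Channel=search) = 0.042/0.212 = 0.19811.
P(Channel=social) = 0.049 + 0.024 + 0.013 + 0.053 = 0.139; P(Outcome=cart | Channel=social) = 0.013/0.139 = 0.09353.
Difference = 0.1046.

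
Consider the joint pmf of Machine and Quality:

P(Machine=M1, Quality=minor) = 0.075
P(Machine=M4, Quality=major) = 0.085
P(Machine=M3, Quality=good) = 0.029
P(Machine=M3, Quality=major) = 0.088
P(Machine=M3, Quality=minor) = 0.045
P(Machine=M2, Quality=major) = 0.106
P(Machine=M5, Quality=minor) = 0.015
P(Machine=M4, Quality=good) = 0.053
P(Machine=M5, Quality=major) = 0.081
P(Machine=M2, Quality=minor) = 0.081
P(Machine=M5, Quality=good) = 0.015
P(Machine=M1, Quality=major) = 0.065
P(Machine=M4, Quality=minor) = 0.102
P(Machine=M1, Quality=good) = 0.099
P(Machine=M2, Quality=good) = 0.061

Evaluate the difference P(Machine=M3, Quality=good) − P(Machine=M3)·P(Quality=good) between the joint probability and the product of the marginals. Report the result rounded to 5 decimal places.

P(Machine=M3) = 0.029 + 0.045 + 0.088 = 0.162.
P(Quality=good) = 0.099 + 0.061 + 0.029 + 0.053 + 0.015 = 0.257.
P(Machine=M3, Quality=good) − P(Machine=M3)P(Quality=good) = 0.029 − 0.162×0.257 = -0.01263.

-0.01263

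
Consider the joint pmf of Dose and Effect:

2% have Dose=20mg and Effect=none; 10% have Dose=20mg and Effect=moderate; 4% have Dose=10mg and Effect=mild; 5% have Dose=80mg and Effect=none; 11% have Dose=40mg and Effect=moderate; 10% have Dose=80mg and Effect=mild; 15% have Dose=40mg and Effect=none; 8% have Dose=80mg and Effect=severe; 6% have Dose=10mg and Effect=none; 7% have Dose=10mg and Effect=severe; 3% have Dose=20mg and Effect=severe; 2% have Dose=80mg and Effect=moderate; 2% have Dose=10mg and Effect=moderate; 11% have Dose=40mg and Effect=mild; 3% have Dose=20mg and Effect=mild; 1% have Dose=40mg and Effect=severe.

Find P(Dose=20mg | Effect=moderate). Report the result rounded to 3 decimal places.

0.400

P(Effect=moderate) = 0.02 + 0.10 + 0.11 + 0.02 = 0.25.
P(Dose=20mg | Effect=moderate) = 0.10/0.25 = 0.400.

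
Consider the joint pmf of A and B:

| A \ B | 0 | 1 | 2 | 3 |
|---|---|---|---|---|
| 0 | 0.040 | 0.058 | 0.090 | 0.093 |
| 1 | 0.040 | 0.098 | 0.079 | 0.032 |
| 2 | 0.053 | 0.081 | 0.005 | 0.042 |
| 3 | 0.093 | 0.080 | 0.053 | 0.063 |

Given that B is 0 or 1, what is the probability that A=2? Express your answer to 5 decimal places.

P(B=0) = 0.040 + 0.040 + 0.053 + 0.093 = 0.226.
P(B=1) = 0.058 + 0.098 + 0.081 + 0.080 = 0.317.
P(B ∈ {0, 1}) = 0.226 + 0.317 = 0.543; P(A=2, B ∈ {0, 1}) = 0.053 + 0.081 = 0.134.
P(A=2 | B ∈ {0, 1}) = 0.134/0.543 = 0.24678.

0.24678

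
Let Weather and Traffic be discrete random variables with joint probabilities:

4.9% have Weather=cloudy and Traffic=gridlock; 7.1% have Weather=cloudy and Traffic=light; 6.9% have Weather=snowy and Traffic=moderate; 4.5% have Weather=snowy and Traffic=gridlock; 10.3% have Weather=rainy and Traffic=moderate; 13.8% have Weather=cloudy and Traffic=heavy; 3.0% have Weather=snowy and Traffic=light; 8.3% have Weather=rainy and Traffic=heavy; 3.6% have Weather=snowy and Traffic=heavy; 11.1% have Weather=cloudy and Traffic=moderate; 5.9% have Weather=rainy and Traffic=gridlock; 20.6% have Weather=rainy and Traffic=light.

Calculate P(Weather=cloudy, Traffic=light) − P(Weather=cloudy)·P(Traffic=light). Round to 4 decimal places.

-0.0423

P(Weather=cloudy) = 0.071 + 0.111 + 0.138 + 0.049 = 0.369.
P(Traffic=light) = 0.071 + 0.206 + 0.030 = 0.307.
P(Weather=cloudy, Traffic=light) − P(Weather=cloudy)P(Traffic=light) = 0.071 − 0.369×0.307 = -0.0423.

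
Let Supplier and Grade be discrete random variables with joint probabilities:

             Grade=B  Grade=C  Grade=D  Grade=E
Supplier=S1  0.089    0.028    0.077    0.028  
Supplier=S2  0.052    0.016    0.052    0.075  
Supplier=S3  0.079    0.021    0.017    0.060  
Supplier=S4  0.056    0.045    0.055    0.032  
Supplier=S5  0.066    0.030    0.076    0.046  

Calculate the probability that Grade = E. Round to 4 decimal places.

0.2410

P(Grade=E) = 0.028 + 0.075 + 0.060 + 0.032 + 0.046 = 0.241.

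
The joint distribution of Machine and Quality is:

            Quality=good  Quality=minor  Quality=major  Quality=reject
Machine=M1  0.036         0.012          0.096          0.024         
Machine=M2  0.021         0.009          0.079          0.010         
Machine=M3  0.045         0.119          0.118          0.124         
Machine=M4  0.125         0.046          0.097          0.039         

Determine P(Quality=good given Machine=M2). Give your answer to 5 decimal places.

0.17647

P(Machine=M2) = 0.021 + 0.009 + 0.079 + 0.010 = 0.119.
P(Quality=good | Machine=M2) = 0.021/0.119 = 0.17647.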